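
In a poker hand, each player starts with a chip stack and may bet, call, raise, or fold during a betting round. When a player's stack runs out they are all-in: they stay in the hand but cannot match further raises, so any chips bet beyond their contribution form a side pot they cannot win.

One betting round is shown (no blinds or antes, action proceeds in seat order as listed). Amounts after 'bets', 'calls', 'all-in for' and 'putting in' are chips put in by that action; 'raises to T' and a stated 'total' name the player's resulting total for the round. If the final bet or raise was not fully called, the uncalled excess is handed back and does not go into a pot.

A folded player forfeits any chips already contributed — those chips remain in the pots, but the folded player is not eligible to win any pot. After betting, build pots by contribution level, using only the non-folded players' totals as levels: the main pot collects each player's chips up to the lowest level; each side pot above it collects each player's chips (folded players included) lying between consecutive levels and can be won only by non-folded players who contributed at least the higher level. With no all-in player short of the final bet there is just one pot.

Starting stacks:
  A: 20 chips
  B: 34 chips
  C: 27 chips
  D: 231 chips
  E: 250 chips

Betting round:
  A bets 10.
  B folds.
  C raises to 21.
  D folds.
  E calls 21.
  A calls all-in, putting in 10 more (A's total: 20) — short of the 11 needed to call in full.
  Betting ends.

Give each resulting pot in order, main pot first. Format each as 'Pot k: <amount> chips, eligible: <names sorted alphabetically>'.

Pot 1: 60 chips, eligible: A, C, E
Pot 2: 2 chips, eligible: C, E

Derivation:
Contributions: A=20, C=21, E=21
Folded: B, D
Pot levels (distinct totals of non-folded players): 20, 21
Layer 1-20: 20 each from A, C, E = 20*3 = 60 chips; eligible A, C, E
Layer 21-21: 1 each from C, E = 1*2 = 2 chips; eligible C, E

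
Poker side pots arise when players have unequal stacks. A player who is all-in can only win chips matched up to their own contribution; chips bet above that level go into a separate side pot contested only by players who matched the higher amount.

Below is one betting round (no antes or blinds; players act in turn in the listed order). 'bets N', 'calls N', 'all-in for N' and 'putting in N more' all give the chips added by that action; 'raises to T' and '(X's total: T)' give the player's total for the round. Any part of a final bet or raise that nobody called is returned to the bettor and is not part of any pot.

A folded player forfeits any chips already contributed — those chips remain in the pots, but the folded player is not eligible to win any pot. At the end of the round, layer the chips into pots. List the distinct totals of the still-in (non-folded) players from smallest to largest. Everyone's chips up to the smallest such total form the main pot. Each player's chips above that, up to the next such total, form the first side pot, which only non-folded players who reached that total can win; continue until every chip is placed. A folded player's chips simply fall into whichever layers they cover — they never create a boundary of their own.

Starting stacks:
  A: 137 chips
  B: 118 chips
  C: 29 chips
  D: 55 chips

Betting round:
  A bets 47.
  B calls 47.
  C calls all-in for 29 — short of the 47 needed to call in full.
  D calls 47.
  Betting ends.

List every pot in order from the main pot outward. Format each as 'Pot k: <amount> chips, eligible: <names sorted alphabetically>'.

Pot 1: 116 chips, eligible: A, B, C, D
Pot 2: 54 chips, eligible: A, B, D

Derivation:
Contributions: A=47, B=47, C=29, D=47
Pot levels (distinct totals of non-folded players): 29, 47
Layer 1-29: 29 each from A, B, C, D = 29*4 = 116 chips; eligible A, B, C, D
Layer 30-47: 18 each from A, B, D = 18*3 = 54 chips; eligible A, B, D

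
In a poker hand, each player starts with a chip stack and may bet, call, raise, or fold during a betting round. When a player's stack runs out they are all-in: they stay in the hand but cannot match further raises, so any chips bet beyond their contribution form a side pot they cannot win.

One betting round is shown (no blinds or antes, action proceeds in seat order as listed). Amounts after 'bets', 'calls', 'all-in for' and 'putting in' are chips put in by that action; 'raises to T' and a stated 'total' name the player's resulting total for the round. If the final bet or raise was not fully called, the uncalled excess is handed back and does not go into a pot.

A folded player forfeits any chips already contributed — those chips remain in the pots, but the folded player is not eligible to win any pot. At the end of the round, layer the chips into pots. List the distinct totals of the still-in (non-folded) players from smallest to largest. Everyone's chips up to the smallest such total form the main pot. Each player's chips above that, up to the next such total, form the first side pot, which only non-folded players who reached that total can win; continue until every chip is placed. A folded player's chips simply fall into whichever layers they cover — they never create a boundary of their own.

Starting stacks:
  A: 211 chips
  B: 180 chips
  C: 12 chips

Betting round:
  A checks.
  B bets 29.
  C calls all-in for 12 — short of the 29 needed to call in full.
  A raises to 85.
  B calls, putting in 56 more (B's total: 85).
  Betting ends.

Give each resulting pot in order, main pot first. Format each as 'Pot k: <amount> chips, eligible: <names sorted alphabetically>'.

Contributions: A=85, B=85, C=12
Pot levels (distinct totals of non-folded players): 12, 85
Layer 1-12: 12 each from A, B, C = 12*3 = 36 chips; eligible A, B, C
Layer 13-85: 73 each from A, B = 73*2 = 146 chips; eligible A, B

Pot 1: 36 chips, eligible: A, B, C
Pot 2: 146 chips, eligible: A, B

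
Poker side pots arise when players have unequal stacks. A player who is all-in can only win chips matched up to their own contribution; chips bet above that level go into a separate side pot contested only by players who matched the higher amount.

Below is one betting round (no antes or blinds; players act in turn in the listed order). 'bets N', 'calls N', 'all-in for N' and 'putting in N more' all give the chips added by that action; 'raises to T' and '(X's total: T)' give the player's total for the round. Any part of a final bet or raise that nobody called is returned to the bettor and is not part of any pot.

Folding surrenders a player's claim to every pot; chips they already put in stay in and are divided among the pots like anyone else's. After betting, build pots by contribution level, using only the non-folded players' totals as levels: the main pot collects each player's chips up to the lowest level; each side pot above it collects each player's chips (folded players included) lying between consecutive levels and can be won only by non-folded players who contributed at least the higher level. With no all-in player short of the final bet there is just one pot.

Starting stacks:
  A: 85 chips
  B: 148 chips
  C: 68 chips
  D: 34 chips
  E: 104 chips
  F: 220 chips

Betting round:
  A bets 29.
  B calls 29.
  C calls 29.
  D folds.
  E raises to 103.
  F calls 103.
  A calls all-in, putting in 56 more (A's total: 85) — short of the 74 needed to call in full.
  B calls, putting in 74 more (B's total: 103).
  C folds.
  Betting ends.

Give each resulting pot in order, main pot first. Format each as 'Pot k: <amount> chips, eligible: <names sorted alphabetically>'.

Pot 1: 369 chips, eligible: A, B, E, F
Pot 2: 54 chips, eligible: B, E, F

Derivation:
Contributions: A=85, B=103, C=29, E=103, F=103
Folded: C, D
Pot levels (distinct totals of non-folded players): 85, 103
Layer 1-85: A 85 + B 85 + C 29 + E 85 + F 85 = 369 chips; eligible A, B, E, F
Layer 86-103: 18 each from B, E, F = 18*3 = 54 chips; eligible B, E, F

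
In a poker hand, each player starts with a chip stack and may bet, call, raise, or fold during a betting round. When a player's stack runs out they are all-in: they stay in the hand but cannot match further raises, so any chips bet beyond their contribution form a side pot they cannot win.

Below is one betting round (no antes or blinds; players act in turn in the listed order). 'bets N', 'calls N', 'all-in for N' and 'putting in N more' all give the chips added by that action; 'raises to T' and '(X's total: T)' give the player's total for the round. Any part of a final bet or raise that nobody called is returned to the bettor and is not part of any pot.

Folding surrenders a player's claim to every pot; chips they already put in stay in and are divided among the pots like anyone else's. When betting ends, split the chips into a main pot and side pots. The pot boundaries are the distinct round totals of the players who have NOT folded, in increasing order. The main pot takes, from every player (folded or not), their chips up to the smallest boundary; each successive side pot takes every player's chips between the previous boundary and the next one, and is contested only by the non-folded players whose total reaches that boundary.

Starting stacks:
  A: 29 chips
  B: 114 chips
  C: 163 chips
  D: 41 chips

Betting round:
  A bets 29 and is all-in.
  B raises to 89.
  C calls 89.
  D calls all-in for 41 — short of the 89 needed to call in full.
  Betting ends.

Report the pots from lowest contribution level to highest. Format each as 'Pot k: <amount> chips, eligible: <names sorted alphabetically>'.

Contributions: A=29, B=89, C=89, D=41
Pot levels (distinct totals of non-folded players): 29, 41, 89
Layer 1-29: 29 each from A, B, C, D = 29*4 = 116 chips; eligible A, B, C, D
Layer 30-41: 12 each from B, C, D = 12*3 = 36 chips; eligible B, C, D
Layer 42-89: 48 each from B, C = 48*2 = 96 chips; eligible B, C

Pot 1: 116 chips, eligible: A, B, C, D
Pot 2: 36 chips, eligible: B, C, D
Pot 3: 96 chips, eligible: B, C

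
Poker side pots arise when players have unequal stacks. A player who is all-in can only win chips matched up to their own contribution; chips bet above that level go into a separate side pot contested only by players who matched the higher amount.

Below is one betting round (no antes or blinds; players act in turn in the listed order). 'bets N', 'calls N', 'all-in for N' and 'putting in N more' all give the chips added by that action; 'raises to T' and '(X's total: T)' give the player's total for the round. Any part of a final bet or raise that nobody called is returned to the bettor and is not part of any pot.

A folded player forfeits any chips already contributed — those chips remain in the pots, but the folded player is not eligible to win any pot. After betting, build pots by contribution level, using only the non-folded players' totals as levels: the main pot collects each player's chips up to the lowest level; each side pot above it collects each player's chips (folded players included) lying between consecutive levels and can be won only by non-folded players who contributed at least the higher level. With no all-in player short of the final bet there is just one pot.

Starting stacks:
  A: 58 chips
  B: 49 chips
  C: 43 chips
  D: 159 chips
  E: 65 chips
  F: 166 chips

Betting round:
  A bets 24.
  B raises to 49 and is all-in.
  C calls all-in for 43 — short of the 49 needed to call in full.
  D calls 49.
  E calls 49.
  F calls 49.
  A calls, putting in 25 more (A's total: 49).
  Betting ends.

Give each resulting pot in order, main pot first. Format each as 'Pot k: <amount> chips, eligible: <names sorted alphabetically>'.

Pot 1: 258 chips, eligible: A, B, C, D, E, F
Pot 2: 30 chips, eligible: A, B, D, E, F

Derivation:
Contributions: A=49, B=49, C=43, D=49, E=49, F=49
Pot levels (distinct totals of non-folded players): 43, 49
Layer 1-43: 43 each from A, B, C, D, E, F = 43*6 = 258 chips; eligible A, B, C, D, E, F
Layer 44-49: 6 each from A, B, D, E, F = 6*5 = 30 chips; eligible A, B, D, E, F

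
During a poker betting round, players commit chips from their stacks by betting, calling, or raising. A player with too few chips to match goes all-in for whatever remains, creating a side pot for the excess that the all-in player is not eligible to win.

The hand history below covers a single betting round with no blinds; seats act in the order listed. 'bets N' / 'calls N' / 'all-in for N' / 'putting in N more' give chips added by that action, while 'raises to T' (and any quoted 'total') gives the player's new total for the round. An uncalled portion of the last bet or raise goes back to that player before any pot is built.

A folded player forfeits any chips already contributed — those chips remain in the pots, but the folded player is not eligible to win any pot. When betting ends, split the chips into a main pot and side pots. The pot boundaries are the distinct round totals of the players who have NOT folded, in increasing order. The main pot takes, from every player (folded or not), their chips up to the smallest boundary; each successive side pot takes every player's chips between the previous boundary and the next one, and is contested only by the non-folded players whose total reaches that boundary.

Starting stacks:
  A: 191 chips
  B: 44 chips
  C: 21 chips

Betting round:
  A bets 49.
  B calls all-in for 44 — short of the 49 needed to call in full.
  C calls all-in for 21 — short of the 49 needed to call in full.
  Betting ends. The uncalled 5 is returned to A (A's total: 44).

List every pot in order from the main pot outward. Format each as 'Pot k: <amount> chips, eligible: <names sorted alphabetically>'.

Pot 1: 63 chips, eligible: A, B, C
Pot 2: 46 chips, eligible: A, B

Derivation:
Contributions (after 5 returned to A): A=44, B=44, C=21
Pot levels (distinct totals of non-folded players): 21, 44
Layer 1-21: 21 each from A, B, C = 21*3 = 63 chips; eligible A, B, C
Layer 22-44: 23 each from A, B = 23*2 = 46 chips; eligible A, B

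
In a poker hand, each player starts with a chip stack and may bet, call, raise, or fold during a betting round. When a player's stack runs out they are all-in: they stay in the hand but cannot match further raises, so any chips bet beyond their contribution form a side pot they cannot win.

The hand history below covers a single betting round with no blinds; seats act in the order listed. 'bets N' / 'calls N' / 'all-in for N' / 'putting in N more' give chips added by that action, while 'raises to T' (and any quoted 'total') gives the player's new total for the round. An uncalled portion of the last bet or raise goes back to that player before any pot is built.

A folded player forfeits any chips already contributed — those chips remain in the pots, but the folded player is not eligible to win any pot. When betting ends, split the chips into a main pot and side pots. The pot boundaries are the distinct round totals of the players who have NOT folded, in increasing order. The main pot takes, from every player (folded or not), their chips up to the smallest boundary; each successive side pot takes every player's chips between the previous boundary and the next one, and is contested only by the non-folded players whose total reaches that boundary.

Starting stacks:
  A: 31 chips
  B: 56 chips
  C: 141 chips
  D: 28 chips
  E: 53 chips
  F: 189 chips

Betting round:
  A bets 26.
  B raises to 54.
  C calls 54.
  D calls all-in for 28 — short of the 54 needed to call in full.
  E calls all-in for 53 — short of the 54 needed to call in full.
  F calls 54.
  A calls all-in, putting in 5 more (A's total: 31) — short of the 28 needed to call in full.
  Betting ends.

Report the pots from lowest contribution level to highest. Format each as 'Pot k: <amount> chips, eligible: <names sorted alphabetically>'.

Contributions: A=31, B=54, C=54, D=28, E=53, F=54
Pot levels (distinct totals of non-folded players): 28, 31, 53, 54
Layer 1-28: 28 each from A, B, C, D, E, F = 28*6 = 168 chips; eligible A, B, C, D, E, F
Layer 29-31: 3 each from A, B, C, E, F = 3*5 = 15 chips; eligible A, B, C, E, F
Layer 32-53: 22 each from B, C, E, F = 22*4 = 88 chips; eligible B, C, E, F
Layer 54-54: 1 each from B, C, F = 1*3 = 3 chips; eligible B, C, F

Pot 1: 168 chips, eligible: A, B, C, D, E, F
Pot 2: 15 chips, eligible: A, B, C, E, F
Pot 3: 88 chips, eligible: B, C, E, F
Pot 4: 3 chips, eligible: B, C, F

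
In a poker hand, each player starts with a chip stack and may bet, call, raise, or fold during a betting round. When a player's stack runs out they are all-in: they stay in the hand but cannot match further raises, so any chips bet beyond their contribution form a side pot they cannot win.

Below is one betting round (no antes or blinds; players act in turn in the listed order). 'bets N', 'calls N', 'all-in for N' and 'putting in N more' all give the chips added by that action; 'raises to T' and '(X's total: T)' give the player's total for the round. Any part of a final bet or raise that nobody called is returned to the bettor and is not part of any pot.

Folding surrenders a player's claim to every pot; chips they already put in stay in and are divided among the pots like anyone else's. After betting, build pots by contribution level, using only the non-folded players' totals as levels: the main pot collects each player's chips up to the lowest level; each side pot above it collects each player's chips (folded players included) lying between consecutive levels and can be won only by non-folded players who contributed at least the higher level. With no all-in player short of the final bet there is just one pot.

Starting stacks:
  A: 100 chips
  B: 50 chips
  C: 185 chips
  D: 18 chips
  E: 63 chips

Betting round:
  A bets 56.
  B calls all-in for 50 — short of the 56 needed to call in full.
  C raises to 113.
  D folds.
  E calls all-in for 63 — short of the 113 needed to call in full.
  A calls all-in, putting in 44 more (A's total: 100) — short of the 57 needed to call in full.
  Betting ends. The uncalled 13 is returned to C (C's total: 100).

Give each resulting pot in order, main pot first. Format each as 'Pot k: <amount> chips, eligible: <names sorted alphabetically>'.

Pot 1: 200 chips, eligible: A, B, C, E
Pot 2: 39 chips, eligible: A, C, E
Pot 3: 74 chips, eligible: A, C

Derivation:
Contributions (after 13 returned to C): A=100, B=50, C=100, E=63
Folded: D
Pot levels (distinct totals of non-folded players): 50, 63, 100
Layer 1-50: 50 each from A, B, C, E = 50*4 = 200 chips; eligible A, B, C, E
Layer 51-63: 13 each from A, C, E = 13*3 = 39 chips; eligible A, C, E
Layer 64-100: 37 each from A, C = 37*2 = 74 chips; eligible A, C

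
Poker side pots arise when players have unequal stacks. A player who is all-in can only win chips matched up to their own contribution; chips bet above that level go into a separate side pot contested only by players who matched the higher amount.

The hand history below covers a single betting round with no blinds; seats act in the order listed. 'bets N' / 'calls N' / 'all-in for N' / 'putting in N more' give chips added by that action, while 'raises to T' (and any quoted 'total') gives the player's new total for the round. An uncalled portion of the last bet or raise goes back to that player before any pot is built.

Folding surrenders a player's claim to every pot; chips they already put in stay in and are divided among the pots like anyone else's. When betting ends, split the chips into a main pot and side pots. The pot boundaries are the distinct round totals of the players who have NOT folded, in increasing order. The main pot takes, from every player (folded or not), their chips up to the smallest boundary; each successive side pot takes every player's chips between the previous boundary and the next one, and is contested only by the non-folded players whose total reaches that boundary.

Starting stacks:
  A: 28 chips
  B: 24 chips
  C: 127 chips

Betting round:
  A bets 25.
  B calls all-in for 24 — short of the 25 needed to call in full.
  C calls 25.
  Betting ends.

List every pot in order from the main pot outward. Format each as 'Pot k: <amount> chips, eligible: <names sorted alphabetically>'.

Pot 1: 72 chips, eligible: A, B, C
Pot 2: 2 chips, eligible: A, C

Derivation:
Contributions: A=25, B=24, C=25
Pot levels (distinct totals of non-folded players): 24, 25
Layer 1-24: 24 each from A, B, C = 24*3 = 72 chips; eligible A, B, C
Layer 25-25: 1 each from A, C = 1*2 = 2 chips; eligible A, C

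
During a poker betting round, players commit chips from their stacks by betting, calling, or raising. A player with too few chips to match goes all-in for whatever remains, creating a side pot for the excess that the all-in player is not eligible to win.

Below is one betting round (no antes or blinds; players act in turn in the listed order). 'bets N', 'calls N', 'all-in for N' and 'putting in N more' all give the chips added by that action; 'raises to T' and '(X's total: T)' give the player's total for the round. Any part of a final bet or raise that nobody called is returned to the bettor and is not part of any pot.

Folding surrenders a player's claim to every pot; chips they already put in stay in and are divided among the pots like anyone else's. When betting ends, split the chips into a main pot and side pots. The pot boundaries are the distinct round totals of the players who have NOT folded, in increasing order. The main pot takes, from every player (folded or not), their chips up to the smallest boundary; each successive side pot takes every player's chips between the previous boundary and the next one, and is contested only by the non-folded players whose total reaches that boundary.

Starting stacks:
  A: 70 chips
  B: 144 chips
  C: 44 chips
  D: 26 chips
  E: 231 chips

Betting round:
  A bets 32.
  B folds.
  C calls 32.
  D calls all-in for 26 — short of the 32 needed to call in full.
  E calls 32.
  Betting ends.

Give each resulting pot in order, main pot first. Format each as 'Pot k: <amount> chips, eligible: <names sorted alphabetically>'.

Contributions: A=32, C=32, D=26, E=32
Folded: B
Pot levels (distinct totals of non-folded players): 26, 32
Layer 1-26: 26 each from A, C, D, E = 26*4 = 104 chips; eligible A, C, D, E
Layer 27-32: 6 each from A, C, E = 6*3 = 18 chips; eligible A, C, E

Pot 1: 104 chips, eligible: A, C, D, E
Pot 2: 18 chips, eligible: A, C, E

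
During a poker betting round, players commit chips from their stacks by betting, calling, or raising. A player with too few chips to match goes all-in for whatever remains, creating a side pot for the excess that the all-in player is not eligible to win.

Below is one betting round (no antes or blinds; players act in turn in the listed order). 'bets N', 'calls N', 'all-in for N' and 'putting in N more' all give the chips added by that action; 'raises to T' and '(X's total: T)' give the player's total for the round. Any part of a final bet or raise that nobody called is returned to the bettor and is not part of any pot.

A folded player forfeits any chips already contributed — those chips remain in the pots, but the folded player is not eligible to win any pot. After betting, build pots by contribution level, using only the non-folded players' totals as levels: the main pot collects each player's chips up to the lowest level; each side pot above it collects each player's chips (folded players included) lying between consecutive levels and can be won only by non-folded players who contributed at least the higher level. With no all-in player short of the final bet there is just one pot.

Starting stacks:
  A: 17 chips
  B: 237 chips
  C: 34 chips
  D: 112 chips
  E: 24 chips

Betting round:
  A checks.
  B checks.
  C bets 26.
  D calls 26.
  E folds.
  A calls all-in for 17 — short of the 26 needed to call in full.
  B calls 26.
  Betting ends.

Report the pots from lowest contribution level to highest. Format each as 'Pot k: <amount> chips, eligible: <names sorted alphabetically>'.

Contributions: A=17, B=26, C=26, D=26
Folded: E
Pot levels (distinct totals of non-folded players): 17, 26
Layer 1-17: 17 each from A, B, C, D = 17*4 = 68 chips; eligible A, B, C, D
Layer 18-26: 9 each from B, C, D = 9*3 = 27 chips; eligible B, C, D

Pot 1: 68 chips, eligible: A, B, C, D
Pot 2: 27 chips, eligible: B, C, D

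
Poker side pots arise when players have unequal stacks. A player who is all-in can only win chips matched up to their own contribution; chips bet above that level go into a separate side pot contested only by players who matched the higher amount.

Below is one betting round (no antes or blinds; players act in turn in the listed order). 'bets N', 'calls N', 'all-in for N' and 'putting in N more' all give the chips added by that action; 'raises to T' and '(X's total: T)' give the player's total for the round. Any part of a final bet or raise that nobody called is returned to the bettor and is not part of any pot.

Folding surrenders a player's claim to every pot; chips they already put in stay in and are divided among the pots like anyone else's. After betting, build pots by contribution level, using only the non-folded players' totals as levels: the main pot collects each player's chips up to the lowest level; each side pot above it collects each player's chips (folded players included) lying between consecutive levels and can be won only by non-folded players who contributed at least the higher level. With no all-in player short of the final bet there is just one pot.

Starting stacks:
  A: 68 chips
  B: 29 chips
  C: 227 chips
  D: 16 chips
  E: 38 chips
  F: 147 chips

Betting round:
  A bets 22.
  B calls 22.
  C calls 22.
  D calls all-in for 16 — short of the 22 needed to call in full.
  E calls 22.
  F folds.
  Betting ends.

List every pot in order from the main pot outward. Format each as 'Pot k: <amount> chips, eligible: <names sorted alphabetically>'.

Contributions: A=22, B=22, C=22, D=16, E=22
Folded: F
Pot levels (distinct totals of non-folded players): 16, 22
Layer 1-16: 16 each from A, B, C, D, E = 16*5 = 80 chips; eligible A, B, C, D, E
Layer 17-22: 6 each from A, B, C, E = 6*4 = 24 chips; eligible A, B, C, E

Pot 1: 80 chips, eligible: A, B, C, D, E
Pot 2: 24 chips, eligible: A, B, C, E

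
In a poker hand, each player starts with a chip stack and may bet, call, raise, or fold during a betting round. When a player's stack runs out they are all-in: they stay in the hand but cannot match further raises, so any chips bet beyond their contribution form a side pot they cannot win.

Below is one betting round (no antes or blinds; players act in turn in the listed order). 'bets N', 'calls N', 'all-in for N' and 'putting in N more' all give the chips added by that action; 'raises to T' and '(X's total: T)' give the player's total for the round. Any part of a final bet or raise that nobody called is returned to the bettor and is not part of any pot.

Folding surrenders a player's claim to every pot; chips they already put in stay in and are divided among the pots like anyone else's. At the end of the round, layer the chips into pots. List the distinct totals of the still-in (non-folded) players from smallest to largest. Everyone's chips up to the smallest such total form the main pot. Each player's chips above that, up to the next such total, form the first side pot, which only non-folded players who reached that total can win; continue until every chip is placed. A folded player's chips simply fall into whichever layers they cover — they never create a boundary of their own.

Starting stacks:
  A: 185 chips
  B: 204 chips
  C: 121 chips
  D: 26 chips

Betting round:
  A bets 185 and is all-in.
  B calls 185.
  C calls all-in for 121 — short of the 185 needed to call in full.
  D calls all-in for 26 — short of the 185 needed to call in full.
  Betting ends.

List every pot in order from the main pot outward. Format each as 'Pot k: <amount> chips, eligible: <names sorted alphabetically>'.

Contributions: A=185, B=185, C=121, D=26
Pot levels (distinct totals of non-folded players): 26, 121, 185
Layer 1-26: 26 each from A, B, C, D = 26*4 = 104 chips; eligible A, B, C, D
Layer 27-121: 95 each from A, B, C = 95*3 = 285 chips; eligible A, B, C
Layer 122-185: 64 each from A, B = 64*2 = 128 chips; eligible A, B

Pot 1: 104 chips, eligible: A, B, C, D
Pot 2: 285 chips, eligible: A, B, C
Pot 3: 128 chips, eligible: A, B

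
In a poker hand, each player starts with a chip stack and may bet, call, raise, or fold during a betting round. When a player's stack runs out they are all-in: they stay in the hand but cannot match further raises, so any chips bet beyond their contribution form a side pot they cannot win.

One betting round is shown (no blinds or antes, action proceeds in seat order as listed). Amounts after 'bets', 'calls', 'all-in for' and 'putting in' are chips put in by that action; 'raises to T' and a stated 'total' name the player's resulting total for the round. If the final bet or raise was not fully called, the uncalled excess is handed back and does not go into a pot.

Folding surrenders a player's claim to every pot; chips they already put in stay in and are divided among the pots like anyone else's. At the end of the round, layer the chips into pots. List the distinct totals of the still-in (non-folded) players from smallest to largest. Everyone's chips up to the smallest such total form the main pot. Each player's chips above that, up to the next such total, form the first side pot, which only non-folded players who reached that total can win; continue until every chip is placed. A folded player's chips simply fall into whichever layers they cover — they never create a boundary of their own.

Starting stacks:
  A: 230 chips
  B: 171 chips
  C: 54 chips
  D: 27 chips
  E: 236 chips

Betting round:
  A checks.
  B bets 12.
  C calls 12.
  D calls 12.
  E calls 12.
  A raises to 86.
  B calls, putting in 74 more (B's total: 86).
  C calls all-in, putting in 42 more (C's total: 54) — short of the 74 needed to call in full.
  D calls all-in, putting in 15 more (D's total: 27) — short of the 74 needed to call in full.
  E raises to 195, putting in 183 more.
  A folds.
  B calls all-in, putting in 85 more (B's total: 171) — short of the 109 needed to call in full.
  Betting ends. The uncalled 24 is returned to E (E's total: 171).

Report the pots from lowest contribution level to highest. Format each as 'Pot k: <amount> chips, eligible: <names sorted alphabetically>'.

Contributions (after 24 returned to E): A=86, B=171, C=54, D=27, E=171
Folded: A
Pot levels (distinct totals of non-folded players): 27, 54, 171
Layer 1-27: 27 each from A, B, C, D, E = 27*5 = 135 chips; eligible B, C, D, E
Layer 28-54: 27 each from A, B, C, E = 27*4 = 108 chips; eligible B, C, E
Layer 55-171: A 32 + B 117 + E 117 = 266 chips; eligible B, E

Pot 1: 135 chips, eligible: B, C, D, E
Pot 2: 108 chips, eligible: B, C, E
Pot 3: 266 chips, eligible: B, E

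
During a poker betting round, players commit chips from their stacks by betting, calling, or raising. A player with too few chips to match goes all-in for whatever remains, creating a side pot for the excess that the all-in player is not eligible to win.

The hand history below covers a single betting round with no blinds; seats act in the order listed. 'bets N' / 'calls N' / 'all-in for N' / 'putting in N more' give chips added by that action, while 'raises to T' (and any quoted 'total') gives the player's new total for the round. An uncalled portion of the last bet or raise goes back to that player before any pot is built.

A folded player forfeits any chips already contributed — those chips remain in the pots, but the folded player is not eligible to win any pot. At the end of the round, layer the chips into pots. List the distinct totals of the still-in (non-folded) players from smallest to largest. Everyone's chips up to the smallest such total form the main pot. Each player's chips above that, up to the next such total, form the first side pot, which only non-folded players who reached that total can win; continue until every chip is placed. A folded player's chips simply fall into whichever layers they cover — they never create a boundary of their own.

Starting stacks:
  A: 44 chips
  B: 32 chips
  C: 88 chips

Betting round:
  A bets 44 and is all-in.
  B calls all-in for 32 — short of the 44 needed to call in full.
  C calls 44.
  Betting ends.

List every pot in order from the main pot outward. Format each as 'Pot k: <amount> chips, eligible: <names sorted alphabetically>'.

Contributions: A=44, B=32, C=44
Pot levels (distinct totals of non-folded players): 32, 44
Layer 1-32: 32 each from A, B, C = 32*3 = 96 chips; eligible A, B, C
Layer 33-44: 12 each from A, C = 12*2 = 24 chips; eligible A, C

Pot 1: 96 chips, eligible: A, B, C
Pot 2: 24 chips, eligible: A, C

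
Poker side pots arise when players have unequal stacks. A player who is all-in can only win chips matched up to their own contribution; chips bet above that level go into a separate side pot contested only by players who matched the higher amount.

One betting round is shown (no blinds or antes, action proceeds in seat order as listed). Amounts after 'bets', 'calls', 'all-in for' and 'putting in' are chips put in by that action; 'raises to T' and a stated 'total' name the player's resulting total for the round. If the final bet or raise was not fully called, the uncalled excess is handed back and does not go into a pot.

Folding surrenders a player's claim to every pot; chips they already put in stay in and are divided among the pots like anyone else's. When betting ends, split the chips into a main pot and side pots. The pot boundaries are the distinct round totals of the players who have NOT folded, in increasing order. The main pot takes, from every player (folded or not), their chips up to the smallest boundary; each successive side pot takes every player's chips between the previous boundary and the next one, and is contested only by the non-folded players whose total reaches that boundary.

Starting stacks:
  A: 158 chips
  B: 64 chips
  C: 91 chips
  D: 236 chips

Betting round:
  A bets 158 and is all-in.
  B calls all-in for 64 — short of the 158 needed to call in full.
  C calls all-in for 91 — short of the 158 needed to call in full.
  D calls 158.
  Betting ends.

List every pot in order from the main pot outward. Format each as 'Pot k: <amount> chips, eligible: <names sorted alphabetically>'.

Pot 1: 256 chips, eligible: A, B, C, D
Pot 2: 81 chips, eligible: A, C, D
Pot 3: 134 chips, eligible: A, D

Derivation:
Contributions: A=158, B=64, C=91, D=158
Pot levels (distinct totals of non-folded players): 64, 91, 158
Layer 1-64: 64 each from A, B, C, D = 64*4 = 256 chips; eligible A, B, C, D
Layer 65-91: 27 each from A, C, D = 27*3 = 81 chips; eligible A, C, D
Layer 92-158: 67 each from A, D = 67*2 = 134 chips; eligible A, D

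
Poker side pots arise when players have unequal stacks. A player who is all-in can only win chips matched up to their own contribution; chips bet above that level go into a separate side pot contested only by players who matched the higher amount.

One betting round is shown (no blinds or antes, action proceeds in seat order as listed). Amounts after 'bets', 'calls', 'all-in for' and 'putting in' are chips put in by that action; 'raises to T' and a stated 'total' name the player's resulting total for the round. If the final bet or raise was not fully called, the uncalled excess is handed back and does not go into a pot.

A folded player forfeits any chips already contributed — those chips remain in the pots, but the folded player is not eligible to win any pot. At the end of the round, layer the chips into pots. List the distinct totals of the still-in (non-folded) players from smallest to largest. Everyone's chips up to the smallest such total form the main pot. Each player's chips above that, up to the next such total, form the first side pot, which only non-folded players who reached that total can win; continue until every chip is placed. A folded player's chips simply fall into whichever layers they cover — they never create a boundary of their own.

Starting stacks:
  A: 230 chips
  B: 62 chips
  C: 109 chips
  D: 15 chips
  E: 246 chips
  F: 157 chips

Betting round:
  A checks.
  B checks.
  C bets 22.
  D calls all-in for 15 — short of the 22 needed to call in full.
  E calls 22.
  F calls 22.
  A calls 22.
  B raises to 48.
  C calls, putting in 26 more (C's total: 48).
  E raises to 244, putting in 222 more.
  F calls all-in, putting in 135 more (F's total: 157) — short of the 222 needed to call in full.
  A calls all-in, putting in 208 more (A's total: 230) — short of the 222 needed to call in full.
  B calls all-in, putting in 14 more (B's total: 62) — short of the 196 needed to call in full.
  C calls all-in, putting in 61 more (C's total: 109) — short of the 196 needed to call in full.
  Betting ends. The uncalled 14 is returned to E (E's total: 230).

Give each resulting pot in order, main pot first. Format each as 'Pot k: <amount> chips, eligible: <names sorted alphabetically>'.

Pot 1: 90 chips, eligible: A, B, C, D, E, F
Pot 2: 235 chips, eligible: A, B, C, E, F
Pot 3: 188 chips, eligible: A, C, E, F
Pot 4: 144 chips, eligible: A, E, F
Pot 5: 146 chips, eligible: A, E

Derivation:
Contributions (after 14 returned to E): A=230, B=62, C=109, D=15, E=230, F=157
Pot levels (distinct totals of non-folded players): 15, 62, 109, 157, 230
Layer 1-15: 15 each from A, B, C, D, E, F = 15*6 = 90 chips; eligible A, B, C, D, E, F
Layer 16-62: 47 each from A, B, C, E, F = 47*5 = 235 chips; eligible A, B, C, E, F
Layer 63-109: 47 each from A, C, E, F = 47*4 = 188 chips; eligible A, C, E, F
Layer 110-157: 48 each from A, E, F = 48*3 = 144 chips; eligible A, E, F
Layer 158-230: 73 each from A, E = 73*2 = 146 chips; eligible A, E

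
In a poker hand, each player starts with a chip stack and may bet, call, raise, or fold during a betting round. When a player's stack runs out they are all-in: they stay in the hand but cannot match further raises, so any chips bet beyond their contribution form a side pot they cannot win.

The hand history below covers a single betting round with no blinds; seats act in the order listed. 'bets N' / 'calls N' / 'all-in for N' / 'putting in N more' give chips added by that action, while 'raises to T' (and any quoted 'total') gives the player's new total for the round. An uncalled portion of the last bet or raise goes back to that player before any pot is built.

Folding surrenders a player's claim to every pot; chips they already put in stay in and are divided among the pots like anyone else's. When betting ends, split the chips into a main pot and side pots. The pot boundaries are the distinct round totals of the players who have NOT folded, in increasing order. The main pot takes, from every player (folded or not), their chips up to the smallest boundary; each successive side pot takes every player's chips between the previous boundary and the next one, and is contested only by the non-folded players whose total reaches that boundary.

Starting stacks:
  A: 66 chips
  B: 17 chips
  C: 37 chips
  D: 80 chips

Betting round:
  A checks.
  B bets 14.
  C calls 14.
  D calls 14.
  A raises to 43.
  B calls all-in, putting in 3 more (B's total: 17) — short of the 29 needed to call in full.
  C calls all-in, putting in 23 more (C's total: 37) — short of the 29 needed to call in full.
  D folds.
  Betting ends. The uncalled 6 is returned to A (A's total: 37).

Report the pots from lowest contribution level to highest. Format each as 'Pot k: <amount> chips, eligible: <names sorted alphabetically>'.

Pot 1: 65 chips, eligible: A, B, C
Pot 2: 40 chips, eligible: A, C

Derivation:
Contributions (after 6 returned to A): A=37, B=17, C=37, D=14
Folded: D
Pot levels (distinct totals of non-folded players): 17, 37
Layer 1-17: A 17 + B 17 + C 17 + D 14 = 65 chips; eligible A, B, C
Layer 18-37: 20 each from A, C = 20*2 = 40 chips; eligible A, C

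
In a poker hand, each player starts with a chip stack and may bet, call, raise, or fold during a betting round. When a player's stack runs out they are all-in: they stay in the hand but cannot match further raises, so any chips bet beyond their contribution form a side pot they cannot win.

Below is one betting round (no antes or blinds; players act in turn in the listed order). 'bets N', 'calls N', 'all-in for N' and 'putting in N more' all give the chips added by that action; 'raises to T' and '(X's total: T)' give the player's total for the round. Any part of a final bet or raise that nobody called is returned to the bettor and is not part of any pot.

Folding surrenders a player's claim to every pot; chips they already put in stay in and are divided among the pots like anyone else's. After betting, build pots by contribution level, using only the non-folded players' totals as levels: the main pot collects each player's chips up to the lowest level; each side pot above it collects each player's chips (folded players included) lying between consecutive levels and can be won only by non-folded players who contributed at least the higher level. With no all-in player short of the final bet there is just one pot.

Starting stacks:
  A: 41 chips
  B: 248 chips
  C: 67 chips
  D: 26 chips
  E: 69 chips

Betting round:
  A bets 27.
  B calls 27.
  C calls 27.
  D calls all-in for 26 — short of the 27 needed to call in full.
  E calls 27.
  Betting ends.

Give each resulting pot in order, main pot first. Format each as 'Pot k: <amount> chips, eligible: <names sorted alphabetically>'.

Contributions: A=27, B=27, C=27, D=26, E=27
Pot levels (distinct totals of non-folded players): 26, 27
Layer 1-26: 26 each from A, B, C, D, E = 26*5 = 130 chips; eligible A, B, C, D, E
Layer 27-27: 1 each from A, B, C, E = 1*4 = 4 chips; eligible A, B, C, E

Pot 1: 130 chips, eligible: A, B, C, D, E
Pot 2: 4 chips, eligible: A, B, C, E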